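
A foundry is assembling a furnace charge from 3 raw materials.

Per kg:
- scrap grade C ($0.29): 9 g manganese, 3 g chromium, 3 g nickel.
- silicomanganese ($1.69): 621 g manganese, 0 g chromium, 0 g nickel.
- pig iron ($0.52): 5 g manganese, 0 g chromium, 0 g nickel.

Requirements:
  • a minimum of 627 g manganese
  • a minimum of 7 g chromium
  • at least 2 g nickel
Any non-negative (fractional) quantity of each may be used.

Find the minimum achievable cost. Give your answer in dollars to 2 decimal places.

Set it up as a linear program. Let x1 = kg of scrap grade C, x2 = kg of silicomanganese, x3 = kg of pig iron.
Minimize 0.29x1 + 1.69x2 + 0.52x3 s.t.:
  9x1 + 621x2 + 5x3 ≥ 627   (manganese)
  3x1 ≥ 7   (chromium)
  3x1 ≥ 2   (nickel)
  x1, x2, x3 ≥ 0.
The cheapest feasible vertex uses only scrap grade C, silicomanganese; pig iron is not used. Binding constraints: manganese and chromium.
So scrap grade C = 2.333 kg, silicomanganese = 0.9758 kg.
Cost = 0.29·2.333 + 1.69·0.9758 = 2.3257.

$2.33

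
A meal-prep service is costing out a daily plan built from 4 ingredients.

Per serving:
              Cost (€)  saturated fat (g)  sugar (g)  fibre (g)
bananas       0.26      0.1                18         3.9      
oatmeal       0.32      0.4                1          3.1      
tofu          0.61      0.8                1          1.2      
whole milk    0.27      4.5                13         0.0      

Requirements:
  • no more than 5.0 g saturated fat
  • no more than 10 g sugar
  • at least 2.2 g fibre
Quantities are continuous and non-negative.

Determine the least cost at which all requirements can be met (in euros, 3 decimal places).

Set it up as a linear program. Let x1 = servings of bananas, x2 = servings of oatmeal, x3 = servings of tofu, x4 = servings of whole milk.
Minimise 0.26x1 + 0.32x2 + 0.61x3 + 0.27x4 with:
  0.1x1 + 0.4x2 + 0.8x3 + 4.5x4 ≤ 5   (saturated fat)
  18x1 + 1x2 + 1x3 + 13x4 ≤ 10   (sugar)
  3.9x1 + 3.1x2 + 1.2x3 ≥ 2.2   (fibre)
  x1, x2, x3, x4 ≥ 0.
The optimal basis is {bananas, oatmeal}; tofu, whole milk drop out. There the sugar and fibre constraints are tight.
So bananas = 0.5549 servings, oatmeal = 0.01156 servings.
Objective = 0.26·0.5549 + 0.32·0.01156 = 0.14797.

€0.148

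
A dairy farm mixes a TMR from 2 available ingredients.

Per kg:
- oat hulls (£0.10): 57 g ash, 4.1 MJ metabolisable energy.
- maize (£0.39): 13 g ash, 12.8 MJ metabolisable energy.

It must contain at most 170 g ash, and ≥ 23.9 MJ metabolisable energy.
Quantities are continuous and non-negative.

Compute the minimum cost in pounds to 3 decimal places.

This is a linear program. Let x1 = kg of oat hulls, x2 = kg of maize.
Minimise 0.1x1 + 0.39x2 with:
  57x1 + 13x2 ≤ 170   (ash)
  4.1x1 + 12.8x2 ≥ 23.9   (metabolisable energy)
  x1, x2 ≥ 0.
Both inputs are positive at the optimum. The ash and metabolisable energy requirements are met with equality.
Optimal quantities: oat hulls = 2.758 kg, maize = 0.9837 kg.
Objective = 0.1·2.758 + 0.39·0.9837 = 0.65944.

£0.659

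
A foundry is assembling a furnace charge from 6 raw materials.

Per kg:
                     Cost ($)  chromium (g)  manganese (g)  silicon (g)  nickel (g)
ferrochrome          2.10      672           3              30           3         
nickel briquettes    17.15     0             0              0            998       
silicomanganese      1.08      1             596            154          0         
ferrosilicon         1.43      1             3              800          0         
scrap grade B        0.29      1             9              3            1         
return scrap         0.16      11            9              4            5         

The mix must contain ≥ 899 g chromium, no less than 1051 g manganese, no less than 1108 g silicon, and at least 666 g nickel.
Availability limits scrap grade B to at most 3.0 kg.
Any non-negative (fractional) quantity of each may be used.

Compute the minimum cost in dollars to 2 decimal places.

Let x1 = kg of ferrochrome, x2 = kg of nickel briquettes, x3 = kg of silicomanganese, x4 = kg of ferrosilicon, x5 = kg of scrap grade B, x6 = kg of return scrap.
Minimise 2.1x1 + 17.15x2 + 1.08x3 + 1.43x4 + 0.29x5 + 0.16x6 s.t.:
  672x1 + 1x3 + 1x4 + 1x5 + 11x6 ≥ 899   (chromium)
  3x1 + 596x3 + 3x4 + 9x5 + 9x6 ≥ 1051   (manganese)
  30x1 + 154x3 + 800x4 + 3x5 + 4x6 ≥ 1108   (silicon)
  3x1 + 998x2 + 1x5 + 5x6 ≥ 666   (nickel)
  x5 ≤ 3
  x1, x2, x3, x4, x5, x6 ≥ 0.
The minimum-cost mix takes nothing from scrap grade B, return scrap — only ferrochrome, nickel briquettes, silicomanganese, ferrosilicon. There the chromium, manganese, silicon, nickel constraints are tight.
That vertex is x1 = 1.334, x2 = 0.6633, x3 = 1.752, x4 = 0.9978.
Total cost: 2.1·1.334 + 17.15·0.6633 + 1.08·1.752 + 1.43·0.9978 = 17.4960.

$17.50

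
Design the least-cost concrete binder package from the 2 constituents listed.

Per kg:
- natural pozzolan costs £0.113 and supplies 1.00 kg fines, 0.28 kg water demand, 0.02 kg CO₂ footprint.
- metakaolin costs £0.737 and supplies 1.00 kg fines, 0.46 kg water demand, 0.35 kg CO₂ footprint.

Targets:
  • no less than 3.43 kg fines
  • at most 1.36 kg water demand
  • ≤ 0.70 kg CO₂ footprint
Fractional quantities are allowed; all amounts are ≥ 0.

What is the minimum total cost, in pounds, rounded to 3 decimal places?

Treat it as an LP. Let x1 = kg of natural pozzolan, x2 = kg of metakaolin.
min 0.113x1 + 0.737x2 s.t.:
  1x1 + 1x2 ≥ 3.43   (fines)
  0.28x1 + 0.46x2 ≤ 1.36   (water demand)
  0.02x1 + 0.35x2 ≤ 0.7   (CO₂ footprint)
  x1, x2 ≥ 0.
The optimal basis is {natural pozzolan}; metakaolin drops out. There the fines constraint is tight.
Optimal quantities: natural pozzolan = 3.43 kg.
Cost = 0.113·3.43 = 0.38759.

£0.388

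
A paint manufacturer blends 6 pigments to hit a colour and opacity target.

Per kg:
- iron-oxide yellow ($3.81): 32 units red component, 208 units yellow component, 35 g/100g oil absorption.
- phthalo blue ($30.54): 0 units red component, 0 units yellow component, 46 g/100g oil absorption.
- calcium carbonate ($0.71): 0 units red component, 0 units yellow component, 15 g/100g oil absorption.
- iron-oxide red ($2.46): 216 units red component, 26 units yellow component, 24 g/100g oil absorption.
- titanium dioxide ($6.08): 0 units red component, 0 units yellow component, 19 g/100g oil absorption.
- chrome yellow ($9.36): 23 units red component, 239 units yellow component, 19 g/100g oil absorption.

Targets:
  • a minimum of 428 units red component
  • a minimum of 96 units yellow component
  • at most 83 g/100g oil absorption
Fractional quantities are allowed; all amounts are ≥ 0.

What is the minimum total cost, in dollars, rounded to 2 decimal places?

Set it up as a linear program. Let x1 = kg of iron-oxide yellow, x2 = kg of phthalo blue, x3 = kg of calcium carbonate, x4 = kg of iron-oxide red, x5 = kg of titanium dioxide, x6 = kg of chrome yellow.
Minimize 3.81x1 + 30.54x2 + 0.71x3 + 2.46x4 + 6.08x5 + 9.36x6 subject to:
  32x1 + 216x4 + 23x6 ≥ 428   (red component)
  208x1 + 26x4 + 239x6 ≥ 96   (yellow component)
  35x1 + 46x2 + 15x3 + 24x4 + 19x5 + 19x6 ≤ 83   (oil absorption)
  x1, x2, x3, x4, x5, x6 ≥ 0.
The optimal basis is {iron-oxide yellow, iron-oxide red}; phthalo blue, calcium carbonate, titanium dioxide, chrome yellow drop out. There the red component and yellow component constraints are tight.
That vertex is x1 = 0.21789, x4 = 1.9492.
Total cost: 3.81·0.21789 + 2.46·1.9492 = 5.6252.

$5.63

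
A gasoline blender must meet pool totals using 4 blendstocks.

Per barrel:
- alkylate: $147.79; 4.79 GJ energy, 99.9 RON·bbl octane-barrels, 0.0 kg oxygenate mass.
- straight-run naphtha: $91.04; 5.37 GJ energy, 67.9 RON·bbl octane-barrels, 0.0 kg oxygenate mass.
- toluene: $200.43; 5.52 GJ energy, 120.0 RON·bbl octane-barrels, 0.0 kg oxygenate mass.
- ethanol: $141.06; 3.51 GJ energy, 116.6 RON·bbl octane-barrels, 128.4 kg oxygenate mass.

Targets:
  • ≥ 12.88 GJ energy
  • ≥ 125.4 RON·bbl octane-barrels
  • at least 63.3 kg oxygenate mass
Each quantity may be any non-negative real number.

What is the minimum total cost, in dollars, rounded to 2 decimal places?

Set it up as a linear program. Let x1 = barrels of alkylate, x2 = barrels of straight-run naphtha, x3 = barrels of toluene, x4 = barrels of ethanol.
Minimise 147.79x1 + 91.04x2 + 200.43x3 + 141.06x4 subject to:
  4.79x1 + 5.37x2 + 5.52x3 + 3.51x4 ≥ 12.88   (energy)
  99.9x1 + 67.9x2 + 120x3 + 116.6x4 ≥ 125.4   (octane-barrels)
  128.4x4 ≥ 63.3   (oxygenate mass)
  x1, x2, x3, x4 ≥ 0.
At the optimum only straight-run naphtha, ethanol are positive (alkylate, toluene = 0). Binding constraints: energy and oxygenate mass.
So straight-run naphtha = 2.0763 barrels, ethanol = 0.49299 barrels.
Hence cost = 91.04·2.0763 + 141.06·0.49299 = $258.5675.

$258.57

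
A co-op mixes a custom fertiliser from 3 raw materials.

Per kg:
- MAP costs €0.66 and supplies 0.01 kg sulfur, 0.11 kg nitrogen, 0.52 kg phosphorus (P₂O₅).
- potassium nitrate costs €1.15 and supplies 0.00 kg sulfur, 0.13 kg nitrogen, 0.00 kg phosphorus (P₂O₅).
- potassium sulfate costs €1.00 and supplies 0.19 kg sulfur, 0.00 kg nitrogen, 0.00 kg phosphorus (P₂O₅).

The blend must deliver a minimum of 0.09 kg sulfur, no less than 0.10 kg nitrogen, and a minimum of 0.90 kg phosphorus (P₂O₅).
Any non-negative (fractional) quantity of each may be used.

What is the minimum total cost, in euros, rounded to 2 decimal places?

€1.52

This is a linear program. Let x1 = kg of MAP, x2 = kg of potassium nitrate, x3 = kg of potassium sulfate.
Minimise 0.66x1 + 1.15x2 + 1x3 s.t.:
  0.01x1 + 0.19x3 ≥ 0.09   (sulfur)
  0.11x1 + 0.13x2 ≥ 0.1   (nitrogen)
  0.52x1 ≥ 0.9   (phosphorus (P₂O₅))
  x1, x2, x3 ≥ 0.
The minimum-cost mix takes nothing from potassium nitrate — only MAP, potassium sulfate. There the sulfur and phosphorus (P₂O₅) constraints are tight.
So MAP = 1.7308 kg, potassium sulfate = 0.38259 kg.
Cost = 0.66·1.7308 + 1·0.38259 = 1.5249.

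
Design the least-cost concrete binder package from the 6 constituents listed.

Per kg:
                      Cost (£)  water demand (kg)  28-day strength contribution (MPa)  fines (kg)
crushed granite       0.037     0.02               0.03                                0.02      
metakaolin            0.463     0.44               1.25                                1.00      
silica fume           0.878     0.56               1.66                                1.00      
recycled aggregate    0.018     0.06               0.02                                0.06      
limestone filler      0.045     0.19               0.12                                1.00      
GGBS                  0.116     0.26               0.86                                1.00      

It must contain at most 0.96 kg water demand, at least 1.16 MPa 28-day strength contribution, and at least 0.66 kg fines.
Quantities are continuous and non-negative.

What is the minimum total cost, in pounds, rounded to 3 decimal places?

£0.156

This is a linear program. Let x1 = kg of crushed granite, x2 = kg of metakaolin, x3 = kg of silica fume, x4 = kg of recycled aggregate, x5 = kg of limestone filler, x6 = kg of GGBS.
Minimise 0.037x1 + 0.463x2 + 0.878x3 + 0.018x4 + 0.045x5 + 0.116x6 subject to:
  0.02x1 + 0.44x2 + 0.56x3 + 0.06x4 + 0.19x5 + 0.26x6 ≤ 0.96   (water demand)
  0.03x1 + 1.25x2 + 1.66x3 + 0.02x4 + 0.12x5 + 0.86x6 ≥ 1.16   (28-day strength contribution)
  0.02x1 + 1x2 + 1x3 + 0.06x4 + 1x5 + 1x6 ≥ 0.66   (fines)
  x1, x2, x3, x4, x5, x6 ≥ 0.
The minimum-cost mix takes nothing from crushed granite, metakaolin, silica fume, recycled aggregate, limestone filler — only GGBS. Binding constraint: 28-day strength contribution.
So GGBS = 1.349 kg.
Hence cost = 0.116·1.349 = £0.15648.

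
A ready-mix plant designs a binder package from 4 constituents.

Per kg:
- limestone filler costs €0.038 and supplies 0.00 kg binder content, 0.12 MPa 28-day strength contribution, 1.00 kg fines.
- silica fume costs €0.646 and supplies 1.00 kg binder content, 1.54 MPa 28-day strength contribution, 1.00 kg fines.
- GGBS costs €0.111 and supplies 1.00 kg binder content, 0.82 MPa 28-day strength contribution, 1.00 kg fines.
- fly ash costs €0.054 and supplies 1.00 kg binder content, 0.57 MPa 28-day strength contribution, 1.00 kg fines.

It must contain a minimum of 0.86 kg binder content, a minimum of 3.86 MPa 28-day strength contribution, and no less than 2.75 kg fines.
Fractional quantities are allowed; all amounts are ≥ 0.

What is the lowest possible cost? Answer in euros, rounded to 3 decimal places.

Set it up as a linear program. Let x1 = kg of limestone filler, x2 = kg of silica fume, x3 = kg of GGBS, x4 = kg of fly ash.
min 0.038x1 + 0.646x2 + 0.111x3 + 0.054x4 with:
  1x2 + 1x3 + 1x4 ≥ 0.86   (binder content)
  0.12x1 + 1.54x2 + 0.82x3 + 0.57x4 ≥ 3.86   (28-day strength contribution)
  1x1 + 1x2 + 1x3 + 1x4 ≥ 2.75   (fines)
  x1, x2, x3, x4 ≥ 0.
The optimal basis is {fly ash}; limestone filler, silica fume, GGBS drop out. Binding constraint: 28-day strength contribution.
Solving gives x4 = 6.772.
Cost = 0.054·6.772 = 0.36569.

€0.366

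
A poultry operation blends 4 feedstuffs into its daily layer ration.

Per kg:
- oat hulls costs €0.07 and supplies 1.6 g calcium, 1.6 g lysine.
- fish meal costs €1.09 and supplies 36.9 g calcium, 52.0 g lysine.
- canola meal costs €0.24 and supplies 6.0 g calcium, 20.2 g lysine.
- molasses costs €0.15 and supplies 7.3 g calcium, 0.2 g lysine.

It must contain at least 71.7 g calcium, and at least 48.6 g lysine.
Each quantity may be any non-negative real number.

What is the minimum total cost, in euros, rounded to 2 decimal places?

€1.74

Let x1 = kg of oat hulls, x2 = kg of fish meal, x3 = kg of canola meal, x4 = kg of molasses.
min 0.07x1 + 1.09x2 + 0.24x3 + 0.15x4 subject to:
  1.6x1 + 36.9x2 + 6x3 + 7.3x4 ≥ 71.7   (calcium)
  1.6x1 + 52x2 + 20.2x3 + 0.2x4 ≥ 48.6   (lysine)
  x1, x2, x3, x4 ≥ 0.
The optimal basis is {canola meal, molasses}; oat hulls, fish meal drop out. There the calcium and lysine constraints are tight.
Solving gives x3 = 2.3276, x4 = 7.9088.
Objective = 0.24·2.3276 + 0.15·7.9088 = 1.7449.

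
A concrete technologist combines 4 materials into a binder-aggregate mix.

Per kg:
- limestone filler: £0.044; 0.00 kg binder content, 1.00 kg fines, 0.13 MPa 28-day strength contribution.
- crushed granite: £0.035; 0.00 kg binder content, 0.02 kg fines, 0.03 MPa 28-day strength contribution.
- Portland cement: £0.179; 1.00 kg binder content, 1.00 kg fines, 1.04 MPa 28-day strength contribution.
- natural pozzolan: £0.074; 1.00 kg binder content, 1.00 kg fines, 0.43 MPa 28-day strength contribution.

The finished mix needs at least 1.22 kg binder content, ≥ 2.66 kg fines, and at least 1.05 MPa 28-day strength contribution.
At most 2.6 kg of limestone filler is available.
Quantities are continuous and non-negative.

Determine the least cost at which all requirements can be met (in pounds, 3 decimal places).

Treat it as an LP. Let x1 = kg of limestone filler, x2 = kg of crushed granite, x3 = kg of Portland cement, x4 = kg of natural pozzolan.
Minimize 0.044x1 + 0.035x2 + 0.179x3 + 0.074x4 subject to:
  1x3 + 1x4 ≥ 1.22   (binder content)
  1x1 + 0.02x2 + 1x3 + 1x4 ≥ 2.66   (fines)
  0.13x1 + 0.03x2 + 1.04x3 + 0.43x4 ≥ 1.05   (28-day strength contribution)
  x1 ≤ 2.6
  x1, x2, x3, x4 ≥ 0.
The optimal basis is {limestone filler, natural pozzolan}; crushed granite, Portland cement drop out. The fines and 28-day strength contribution requirements are met with equality.
Solving gives x1 = 0.3127, x4 = 2.347.
Objective = 0.044·0.3127 + 0.074·2.347 = 0.18744.

£0.187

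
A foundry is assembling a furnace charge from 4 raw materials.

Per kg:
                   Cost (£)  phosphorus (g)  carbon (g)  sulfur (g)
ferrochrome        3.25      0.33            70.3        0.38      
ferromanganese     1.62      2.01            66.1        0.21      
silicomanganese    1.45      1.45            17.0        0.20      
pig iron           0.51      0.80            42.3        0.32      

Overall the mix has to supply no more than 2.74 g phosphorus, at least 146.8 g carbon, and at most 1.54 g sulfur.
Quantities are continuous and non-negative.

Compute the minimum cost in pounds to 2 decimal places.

£1.86

Let x1 = kg of ferrochrome, x2 = kg of ferromanganese, x3 = kg of silicomanganese, x4 = kg of pig iron.
Minimize 3.25x1 + 1.62x2 + 1.45x3 + 0.51x4 s.t.:
  0.33x1 + 2.01x2 + 1.45x3 + 0.8x4 ≤ 2.74   (phosphorus)
  70.3x1 + 66.1x2 + 17x3 + 42.3x4 ≥ 146.8   (carbon)
  0.38x1 + 0.21x2 + 0.2x3 + 0.32x4 ≤ 1.54   (sulfur)
  x1, x2, x3, x4 ≥ 0.
At the optimum only ferrochrome, pig iron are positive (ferromanganese, silicomanganese = 0). There the phosphorus and carbon constraints are tight.
Optimal quantities: ferrochrome = 0.03638 kg, pig iron = 3.41 kg.
Total cost: 3.25·0.03638 + 0.51·3.41 = 1.8573.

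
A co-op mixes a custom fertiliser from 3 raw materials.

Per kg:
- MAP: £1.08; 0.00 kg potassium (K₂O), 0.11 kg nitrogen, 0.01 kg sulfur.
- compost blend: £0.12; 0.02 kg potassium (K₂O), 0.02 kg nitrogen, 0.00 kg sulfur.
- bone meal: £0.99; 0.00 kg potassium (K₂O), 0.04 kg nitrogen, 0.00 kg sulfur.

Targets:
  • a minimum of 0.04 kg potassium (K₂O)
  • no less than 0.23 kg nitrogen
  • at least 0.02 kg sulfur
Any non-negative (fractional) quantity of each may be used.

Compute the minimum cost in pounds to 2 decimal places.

This is a linear program. Let x1 = kg of MAP, x2 = kg of compost blend, x3 = kg of bone meal.
Minimise 1.08x1 + 0.12x2 + 0.99x3 with:
  0.02x2 ≥ 0.04   (potassium (K₂O))
  0.11x1 + 0.02x2 + 0.04x3 ≥ 0.23   (nitrogen)
  0.01x1 ≥ 0.02   (sulfur)
  x1, x2, x3 ≥ 0.
The cheapest feasible vertex uses only MAP, compost blend; bone meal is not used. Binding constraints: potassium (K₂O) and sulfur.
Optimal quantities: MAP = 2 kg, compost blend = 2 kg.
Hence cost = 1.08·2 + 0.12·2 = £2.4000.

£2.40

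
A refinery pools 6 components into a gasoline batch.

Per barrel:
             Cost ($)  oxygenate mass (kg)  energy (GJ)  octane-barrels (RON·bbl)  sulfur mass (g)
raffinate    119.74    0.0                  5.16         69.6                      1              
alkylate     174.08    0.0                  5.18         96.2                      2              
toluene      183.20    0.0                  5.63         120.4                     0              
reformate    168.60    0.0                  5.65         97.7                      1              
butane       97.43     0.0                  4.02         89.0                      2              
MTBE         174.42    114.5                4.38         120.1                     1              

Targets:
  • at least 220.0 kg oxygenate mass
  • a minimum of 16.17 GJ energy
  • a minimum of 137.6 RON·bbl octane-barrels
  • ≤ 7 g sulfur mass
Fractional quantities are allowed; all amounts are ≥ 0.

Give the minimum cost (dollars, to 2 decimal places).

$515.07

This is a linear program. Let x1 = barrels of raffinate, x2 = barrels of alkylate, x3 = barrels of toluene, x4 = barrels of reformate, x5 = barrels of butane, x6 = barrels of MTBE.
min 119.74x1 + 174.08x2 + 183.2x3 + 168.6x4 + 97.43x5 + 174.42x6 with:
  114.5x6 ≥ 220   (oxygenate mass)
  5.16x1 + 5.18x2 + 5.63x3 + 5.65x4 + 4.02x5 + 4.38x6 ≥ 16.17   (energy)
  69.6x1 + 96.2x2 + 120.4x3 + 97.7x4 + 89x5 + 120.1x6 ≥ 137.6   (octane-barrels)
  1x1 + 2x2 + 1x4 + 2x5 + 1x6 ≤ 7   (sulfur mass)
  x1, x2, x3, x4, x5, x6 ≥ 0.
The cheapest feasible vertex uses only raffinate, MTBE; alkylate, toluene, reformate, butane are not used. The oxygenate mass and energy requirements are met with equality.
Optimal quantities: raffinate = 1.50277 barrels, MTBE = 1.9214 barrels.
Objective = 119.74·1.50277 + 174.42·1.9214 = 515.0723.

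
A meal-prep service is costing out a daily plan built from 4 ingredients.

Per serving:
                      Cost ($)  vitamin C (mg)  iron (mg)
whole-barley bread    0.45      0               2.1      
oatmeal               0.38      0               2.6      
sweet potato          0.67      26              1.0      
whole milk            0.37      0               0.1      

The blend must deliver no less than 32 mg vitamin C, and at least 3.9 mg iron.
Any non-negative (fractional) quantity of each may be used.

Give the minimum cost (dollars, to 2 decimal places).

Let x1 = servings of whole-barley bread, x2 = servings of oatmeal, x3 = servings of sweet potato, x4 = servings of whole milk.
min 0.45x1 + 0.38x2 + 0.67x3 + 0.37x4 subject to:
  26x3 ≥ 32   (vitamin C)
  2.1x1 + 2.6x2 + 1x3 + 0.1x4 ≥ 3.9   (iron)
  x1, x2, x3, x4 ≥ 0.
At the optimum only oatmeal, sweet potato are positive (whole-barley bread, whole milk = 0). The vitamin C and iron requirements are met with equality.
That vertex is x2 = 1.0266, x3 = 1.2308.
Hence cost = 0.38·1.0266 + 0.67·1.2308 = $1.2147.

$1.21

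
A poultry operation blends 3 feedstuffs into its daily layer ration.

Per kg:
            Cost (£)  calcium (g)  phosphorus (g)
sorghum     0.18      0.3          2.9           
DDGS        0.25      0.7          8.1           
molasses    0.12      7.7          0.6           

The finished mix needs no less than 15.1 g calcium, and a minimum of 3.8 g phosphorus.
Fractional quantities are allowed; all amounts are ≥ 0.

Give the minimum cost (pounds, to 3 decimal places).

£0.313

Set it up as a linear program. Let x1 = kg of sorghum, x2 = kg of DDGS, x3 = kg of molasses.
min 0.18x1 + 0.25x2 + 0.12x3 s.t.:
  0.3x1 + 0.7x2 + 7.7x3 ≥ 15.1   (calcium)
  2.9x1 + 8.1x2 + 0.6x3 ≥ 3.8   (phosphorus)
  x1, x2, x3 ≥ 0.
The optimal basis is {DDGS, molasses}; sorghum drops out. The calcium and phosphorus requirements are met with equality.
Solving gives x2 = 0.3261, x3 = 1.931.
Cost = 0.25·0.3261 + 0.12·1.931 = 0.31325.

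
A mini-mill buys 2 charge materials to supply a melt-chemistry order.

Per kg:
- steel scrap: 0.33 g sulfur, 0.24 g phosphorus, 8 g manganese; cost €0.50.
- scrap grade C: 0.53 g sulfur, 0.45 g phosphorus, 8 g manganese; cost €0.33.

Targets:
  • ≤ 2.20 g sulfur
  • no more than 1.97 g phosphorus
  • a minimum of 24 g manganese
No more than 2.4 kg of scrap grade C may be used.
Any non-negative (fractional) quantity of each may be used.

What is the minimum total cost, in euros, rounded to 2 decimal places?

Let x1 = kg of steel scrap, x2 = kg of scrap grade C.
Minimise 0.5x1 + 0.33x2 subject to:
  0.33x1 + 0.53x2 ≤ 2.2   (sulfur)
  0.24x1 + 0.45x2 ≤ 1.97   (phosphorus)
  8x1 + 8x2 ≥ 24   (manganese)
  x2 ≤ 2.4
  x1, x2 ≥ 0.
Both inputs are positive at the optimum. The manganese and the scrap grade C cap requirements are met with equality.
Optimal quantities: steel scrap = 0.6 kg, scrap grade C = 2.4 kg.
Cost = 0.5·0.6 + 0.33·2.4 = 1.0920.

€1.09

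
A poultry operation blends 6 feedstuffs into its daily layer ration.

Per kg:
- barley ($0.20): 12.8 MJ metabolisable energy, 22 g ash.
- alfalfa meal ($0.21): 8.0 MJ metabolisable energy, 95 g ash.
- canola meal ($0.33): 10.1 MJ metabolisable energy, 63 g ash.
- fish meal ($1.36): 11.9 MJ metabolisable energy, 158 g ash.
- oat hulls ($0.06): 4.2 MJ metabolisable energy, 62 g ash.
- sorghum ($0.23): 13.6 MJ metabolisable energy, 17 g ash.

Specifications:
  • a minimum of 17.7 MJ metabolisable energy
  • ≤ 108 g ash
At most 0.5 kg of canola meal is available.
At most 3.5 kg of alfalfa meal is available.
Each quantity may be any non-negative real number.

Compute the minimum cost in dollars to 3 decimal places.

This is a linear program. Let x1 = kg of barley, x2 = kg of alfalfa meal, x3 = kg of canola meal, x4 = kg of fish meal, x5 = kg of oat hulls, x6 = kg of sorghum.
Minimise 0.2x1 + 0.21x2 + 0.33x3 + 1.36x4 + 0.06x5 + 0.23x6 with:
  12.8x1 + 8x2 + 10.1x3 + 11.9x4 + 4.2x5 + 13.6x6 ≥ 17.7   (metabolisable energy)
  22x1 + 95x2 + 63x3 + 158x4 + 62x5 + 17x6 ≤ 108   (ash)
  x3 ≤ 0.5
  x2 ≤ 3.5
  x1, x2, x3, x4, x5, x6 ≥ 0.
The cheapest feasible vertex uses only barley, oat hulls; alfalfa meal, canola meal, fish meal, sorghum are not used. The metabolisable energy and ash requirements are met with equality.
So barley = 0.9181 kg, oat hulls = 1.416 kg.
Cost = 0.2·0.9181 + 0.06·1.416 = 0.26858.

$0.269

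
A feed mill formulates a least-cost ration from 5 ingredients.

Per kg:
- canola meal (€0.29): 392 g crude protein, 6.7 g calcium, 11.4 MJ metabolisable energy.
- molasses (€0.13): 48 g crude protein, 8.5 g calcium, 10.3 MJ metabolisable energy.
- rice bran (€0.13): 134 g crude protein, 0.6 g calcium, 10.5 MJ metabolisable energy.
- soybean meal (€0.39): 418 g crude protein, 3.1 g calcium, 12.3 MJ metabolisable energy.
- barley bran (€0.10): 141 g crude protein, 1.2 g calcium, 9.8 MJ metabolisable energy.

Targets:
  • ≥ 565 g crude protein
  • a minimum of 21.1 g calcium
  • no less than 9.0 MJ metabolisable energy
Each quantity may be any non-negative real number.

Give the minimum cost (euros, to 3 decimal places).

€0.559

Treat it as an LP. Let x1 = kg of canola meal, x2 = kg of molasses, x3 = kg of rice bran, x4 = kg of soybean meal, x5 = kg of barley bran.
min 0.29x1 + 0.13x2 + 0.13x3 + 0.39x4 + 0.1x5 s.t.:
  392x1 + 48x2 + 134x3 + 418x4 + 141x5 ≥ 565   (crude protein)
  6.7x1 + 8.5x2 + 0.6x3 + 3.1x4 + 1.2x5 ≥ 21.1   (calcium)
  11.4x1 + 10.3x2 + 10.5x3 + 12.3x4 + 9.8x5 ≥ 9   (metabolisable energy)
  x1, x2, x3, x4, x5 ≥ 0.
At the optimum only canola meal, molasses are positive (rice bran, soybean meal, barley bran = 0). There the crude protein and calcium constraints are tight.
Optimal quantities: canola meal = 1.259 kg, molasses = 1.49 kg.
Hence cost = 0.29·1.259 + 0.13·1.49 = €0.55881.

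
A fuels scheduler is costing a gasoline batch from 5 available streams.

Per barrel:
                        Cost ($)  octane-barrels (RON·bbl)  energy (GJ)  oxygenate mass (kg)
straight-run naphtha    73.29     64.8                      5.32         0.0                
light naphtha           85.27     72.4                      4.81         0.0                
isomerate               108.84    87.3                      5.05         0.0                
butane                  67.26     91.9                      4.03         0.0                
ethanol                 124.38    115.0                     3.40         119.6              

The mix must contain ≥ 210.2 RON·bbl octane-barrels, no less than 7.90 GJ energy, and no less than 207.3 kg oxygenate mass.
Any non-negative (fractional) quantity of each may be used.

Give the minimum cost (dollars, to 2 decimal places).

Let x1 = barrels of straight-run naphtha, x2 = barrels of light naphtha, x3 = barrels of isomerate, x4 = barrels of butane, x5 = barrels of ethanol.
min 73.29x1 + 85.27x2 + 108.84x3 + 67.26x4 + 124.38x5 subject to:
  64.8x1 + 72.4x2 + 87.3x3 + 91.9x4 + 115x5 ≥ 210.2   (octane-barrels)
  5.32x1 + 4.81x2 + 5.05x3 + 4.03x4 + 3.4x5 ≥ 7.9   (energy)
  119.6x5 ≥ 207.3   (oxygenate mass)
  x1, x2, x3, x4, x5 ≥ 0.
The minimum-cost mix takes nothing from light naphtha, isomerate, butane — only straight-run naphtha, ethanol. The energy and oxygenate mass requirements are met with equality.
So straight-run naphtha = 0.377229 barrels, ethanol = 1.73328 barrels.
Total cost: 73.29·0.377229 + 124.38·1.73328 = 243.2325.

$243.23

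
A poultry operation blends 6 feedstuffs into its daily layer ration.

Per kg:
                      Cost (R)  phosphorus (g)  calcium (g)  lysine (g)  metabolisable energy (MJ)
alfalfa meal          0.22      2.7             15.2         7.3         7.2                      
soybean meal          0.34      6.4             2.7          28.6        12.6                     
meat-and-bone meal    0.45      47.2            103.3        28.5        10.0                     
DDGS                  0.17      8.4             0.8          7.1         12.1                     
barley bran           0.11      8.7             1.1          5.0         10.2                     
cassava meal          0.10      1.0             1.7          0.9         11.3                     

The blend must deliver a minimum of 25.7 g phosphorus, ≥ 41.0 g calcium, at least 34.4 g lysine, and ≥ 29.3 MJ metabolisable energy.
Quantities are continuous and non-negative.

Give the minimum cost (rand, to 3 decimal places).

R0.545

Treat it as an LP. Let x1 = kg of alfalfa meal, x2 = kg of soybean meal, x3 = kg of meat-and-bone meal, x4 = kg of DDGS, x5 = kg of barley bran, x6 = kg of cassava meal.
Minimize 0.22x1 + 0.34x2 + 0.45x3 + 0.17x4 + 0.11x5 + 0.1x6 with:
  2.7x1 + 6.4x2 + 47.2x3 + 8.4x4 + 8.7x5 + 1x6 ≥ 25.7   (phosphorus)
  15.2x1 + 2.7x2 + 103.3x3 + 0.8x4 + 1.1x5 + 1.7x6 ≥ 41   (calcium)
  7.3x1 + 28.6x2 + 28.5x3 + 7.1x4 + 5x5 + 0.9x6 ≥ 34.4   (lysine)
  7.2x1 + 12.6x2 + 10x3 + 12.1x4 + 10.2x5 + 11.3x6 ≥ 29.3   (metabolisable energy)
  x1, x2, x3, x4, x5, x6 ≥ 0.
The cheapest feasible vertex uses only soybean meal, meat-and-bone meal, barley bran; alfalfa meal, DDGS, cassava meal are not used. The calcium, lysine, metabolisable energy requirements are met with equality.
Solving gives x2 = 0.5111, x3 = 0.3635, x5 = 1.885.
Cost = 0.34·0.5111 + 0.45·0.3635 + 0.11·1.885 = 0.54470.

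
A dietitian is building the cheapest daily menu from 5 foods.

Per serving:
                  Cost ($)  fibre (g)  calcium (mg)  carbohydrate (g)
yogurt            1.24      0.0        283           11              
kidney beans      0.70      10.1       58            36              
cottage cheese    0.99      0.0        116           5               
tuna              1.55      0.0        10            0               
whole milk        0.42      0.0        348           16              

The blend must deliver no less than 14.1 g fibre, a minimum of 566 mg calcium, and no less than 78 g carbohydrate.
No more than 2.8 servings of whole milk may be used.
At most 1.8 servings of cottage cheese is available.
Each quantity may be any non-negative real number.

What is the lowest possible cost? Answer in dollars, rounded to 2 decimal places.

Set it up as a linear program. Let x1 = servings of yogurt, x2 = servings of kidney beans, x3 = servings of cottage cheese, x4 = servings of tuna, x5 = servings of whole milk.
Minimise 1.24x1 + 0.7x2 + 0.99x3 + 1.55x4 + 0.42x5 subject to:
  10.1x2 ≥ 14.1   (fibre)
  283x1 + 58x2 + 116x3 + 10x4 + 348x5 ≥ 566   (calcium)
  11x1 + 36x2 + 5x3 + 16x5 ≥ 78   (carbohydrate)
  x5 ≤ 2.8
  x3 ≤ 1.8
  x1, x2, x3, x4, x5 ≥ 0.
The cheapest feasible vertex uses only kidney beans, whole milk; yogurt, cottage cheese, tuna are not used. Binding constraints: calcium and carbohydrate.
That vertex is x2 = 1.559, x5 = 1.367.
Cost = 0.7·1.559 + 0.42·1.367 = 1.6654.

$1.67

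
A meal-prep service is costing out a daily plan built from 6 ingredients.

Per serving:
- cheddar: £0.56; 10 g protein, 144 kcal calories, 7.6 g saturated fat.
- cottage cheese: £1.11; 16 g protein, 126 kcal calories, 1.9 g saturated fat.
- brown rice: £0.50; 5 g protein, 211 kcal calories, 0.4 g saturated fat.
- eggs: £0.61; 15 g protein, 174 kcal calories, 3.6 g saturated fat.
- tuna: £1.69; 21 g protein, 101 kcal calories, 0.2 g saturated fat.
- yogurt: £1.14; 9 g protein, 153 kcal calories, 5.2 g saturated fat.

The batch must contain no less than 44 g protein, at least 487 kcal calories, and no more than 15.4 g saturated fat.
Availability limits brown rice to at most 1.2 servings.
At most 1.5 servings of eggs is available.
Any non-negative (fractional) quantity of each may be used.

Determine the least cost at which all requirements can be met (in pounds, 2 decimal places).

£2.25

Set it up as a linear program. Let x1 = servings of cheddar, x2 = servings of cottage cheese, x3 = servings of brown rice, x4 = servings of eggs, x5 = servings of tuna, x6 = servings of yogurt.
min 0.56x1 + 1.11x2 + 0.5x3 + 0.61x4 + 1.69x5 + 1.14x6 with:
  10x1 + 16x2 + 5x3 + 15x4 + 21x5 + 9x6 ≥ 44   (protein)
  144x1 + 126x2 + 211x3 + 174x4 + 101x5 + 153x6 ≥ 487   (calories)
  7.6x1 + 1.9x2 + 0.4x3 + 3.6x4 + 0.2x5 + 5.2x6 ≤ 15.4   (saturated fat)
  x3 ≤ 1.2
  x4 ≤ 1.5
  x1, x2, x3, x4, x5, x6 ≥ 0.
At the optimum only cheddar, cottage cheese, eggs are positive (brown rice, tuna, yogurt = 0). The protein, saturated fat, the eggs cap requirements are met with equality.
Optimal quantities: cheddar = 1.161 servings, cottage cheese = 0.6179 servings, eggs = 1.5 servings.
Cost = 0.56·1.161 + 1.11·0.6179 + 0.61·1.5 = 2.2510.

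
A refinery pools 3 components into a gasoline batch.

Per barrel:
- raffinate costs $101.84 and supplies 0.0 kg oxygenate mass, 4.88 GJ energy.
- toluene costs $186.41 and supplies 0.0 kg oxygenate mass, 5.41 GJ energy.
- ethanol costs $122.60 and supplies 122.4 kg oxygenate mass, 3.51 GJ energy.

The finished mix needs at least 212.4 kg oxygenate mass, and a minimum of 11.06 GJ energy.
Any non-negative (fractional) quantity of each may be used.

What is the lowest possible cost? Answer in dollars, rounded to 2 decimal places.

This is a linear program. Let x1 = barrels of raffinate, x2 = barrels of toluene, x3 = barrels of ethanol.
Minimise 101.84x1 + 186.41x2 + 122.6x3 with:
  122.4x3 ≥ 212.4   (oxygenate mass)
  4.88x1 + 5.41x2 + 3.51x3 ≥ 11.06   (energy)
  x1, x2, x3 ≥ 0.
The cheapest feasible vertex uses only raffinate, ethanol; toluene is not used. Binding constraints: oxygenate mass and energy.
Optimal quantities: raffinate = 1.0183 barrels, ethanol = 1.7353 barrels.
Objective = 101.84·1.0183 + 122.6·1.7353 = 316.4515.

$316.45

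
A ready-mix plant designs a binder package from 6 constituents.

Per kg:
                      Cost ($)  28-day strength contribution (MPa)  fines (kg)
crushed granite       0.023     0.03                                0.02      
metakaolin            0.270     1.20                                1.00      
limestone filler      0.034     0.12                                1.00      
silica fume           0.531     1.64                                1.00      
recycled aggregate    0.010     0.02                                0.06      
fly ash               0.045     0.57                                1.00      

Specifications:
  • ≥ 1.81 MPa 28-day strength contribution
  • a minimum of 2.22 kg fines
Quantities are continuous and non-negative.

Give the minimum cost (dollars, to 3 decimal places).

$0.143

Let x1 = kg of crushed granite, x2 = kg of metakaolin, x3 = kg of limestone filler, x4 = kg of silica fume, x5 = kg of recycled aggregate, x6 = kg of fly ash.
Minimise 0.023x1 + 0.27x2 + 0.034x3 + 0.531x4 + 0.01x5 + 0.045x6 subject to:
  0.03x1 + 1.2x2 + 0.12x3 + 1.64x4 + 0.02x5 + 0.57x6 ≥ 1.81   (28-day strength contribution)
  0.02x1 + 1x2 + 1x3 + 1x4 + 0.06x5 + 1x6 ≥ 2.22   (fines)
  x1, x2, x3, x4, x5, x6 ≥ 0.
The minimum-cost mix takes nothing from crushed granite, metakaolin, limestone filler, silica fume, recycled aggregate — only fly ash. Binding constraint: 28-day strength contribution.
That vertex is x6 = 3.175.
Total cost: 0.045·3.175 = 0.14288.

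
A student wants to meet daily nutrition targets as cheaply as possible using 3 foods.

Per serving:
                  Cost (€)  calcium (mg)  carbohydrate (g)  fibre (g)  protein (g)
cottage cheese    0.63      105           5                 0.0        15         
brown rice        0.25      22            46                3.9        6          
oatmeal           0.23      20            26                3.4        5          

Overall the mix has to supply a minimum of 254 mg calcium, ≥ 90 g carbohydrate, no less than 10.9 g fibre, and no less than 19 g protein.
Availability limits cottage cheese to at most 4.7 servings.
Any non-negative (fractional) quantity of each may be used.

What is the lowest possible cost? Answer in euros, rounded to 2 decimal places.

Let x1 = servings of cottage cheese, x2 = servings of brown rice, x3 = servings of oatmeal.
Minimise 0.63x1 + 0.25x2 + 0.23x3 s.t.:
  105x1 + 22x2 + 20x3 ≥ 254   (calcium)
  5x1 + 46x2 + 26x3 ≥ 90   (carbohydrate)
  3.9x2 + 3.4x3 ≥ 10.9   (fibre)
  15x1 + 6x2 + 5x3 ≥ 19   (protein)
  x1 ≤ 4.7
  x1, x2, x3 ≥ 0.
At the optimum only cottage cheese, brown rice are positive (oatmeal = 0). Binding constraints: calcium and fibre.
Optimal quantities: cottage cheese = 1.833 servings, brown rice = 2.795 servings.
Hence cost = 0.63·1.833 + 0.25·2.795 = €1.8535.

€1.85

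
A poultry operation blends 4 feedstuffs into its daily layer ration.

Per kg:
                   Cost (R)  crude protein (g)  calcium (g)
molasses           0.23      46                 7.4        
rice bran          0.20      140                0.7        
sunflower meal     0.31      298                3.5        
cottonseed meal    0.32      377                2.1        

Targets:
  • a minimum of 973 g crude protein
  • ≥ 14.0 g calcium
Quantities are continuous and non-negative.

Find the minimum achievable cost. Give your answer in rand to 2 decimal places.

Set it up as a linear program. Let x1 = kg of molasses, x2 = kg of rice bran, x3 = kg of sunflower meal, x4 = kg of cottonseed meal.
Minimise 0.23x1 + 0.2x2 + 0.31x3 + 0.32x4 with:
  46x1 + 140x2 + 298x3 + 377x4 ≥ 973   (crude protein)
  7.4x1 + 0.7x2 + 3.5x3 + 2.1x4 ≥ 14   (calcium)
  x1, x2, x3, x4 ≥ 0.
The minimum-cost mix takes nothing from rice bran, sunflower meal — only molasses, cottonseed meal. The crude protein and calcium requirements are met with equality.
Optimal quantities: molasses = 1.201 kg, cottonseed meal = 2.434 kg.
Total cost: 0.23·1.201 + 0.32·2.434 = 1.0551.

R1.06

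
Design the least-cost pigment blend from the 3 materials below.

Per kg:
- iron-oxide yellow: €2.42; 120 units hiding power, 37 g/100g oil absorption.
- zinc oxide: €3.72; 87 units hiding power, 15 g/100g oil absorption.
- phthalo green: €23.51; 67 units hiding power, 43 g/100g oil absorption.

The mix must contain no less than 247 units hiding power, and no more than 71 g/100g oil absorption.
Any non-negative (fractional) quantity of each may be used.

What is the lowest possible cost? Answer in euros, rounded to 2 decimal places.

Let x1 = kg of iron-oxide yellow, x2 = kg of zinc oxide, x3 = kg of phthalo green.
Minimize 2.42x1 + 3.72x2 + 23.51x3 with:
  120x1 + 87x2 + 67x3 ≥ 247   (hiding power)
  37x1 + 15x2 + 43x3 ≤ 71   (oil absorption)
  x1, x2, x3 ≥ 0.
At the optimum only iron-oxide yellow, zinc oxide are positive (phthalo green = 0). There the hiding power and oil absorption constraints are tight.
Optimal quantities: iron-oxide yellow = 1.742 kg, zinc oxide = 0.4362 kg.
Cost = 2.42·1.742 + 3.72·0.4362 = 5.8383.

€5.84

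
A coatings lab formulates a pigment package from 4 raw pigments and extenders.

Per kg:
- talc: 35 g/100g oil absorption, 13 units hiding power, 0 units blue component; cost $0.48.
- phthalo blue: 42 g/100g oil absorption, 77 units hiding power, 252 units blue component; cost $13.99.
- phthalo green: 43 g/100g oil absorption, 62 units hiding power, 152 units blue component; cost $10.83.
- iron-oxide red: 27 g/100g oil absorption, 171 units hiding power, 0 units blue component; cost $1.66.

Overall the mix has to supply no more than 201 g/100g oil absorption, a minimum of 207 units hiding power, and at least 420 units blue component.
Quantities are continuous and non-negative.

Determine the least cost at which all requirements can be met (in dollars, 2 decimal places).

$24.08

Set it up as a linear program. Let x1 = kg of talc, x2 = kg of phthalo blue, x3 = kg of phthalo green, x4 = kg of iron-oxide red.
min 0.48x1 + 13.99x2 + 10.83x3 + 1.66x4 subject to:
  35x1 + 42x2 + 43x3 + 27x4 ≤ 201   (oil absorption)
  13x1 + 77x2 + 62x3 + 171x4 ≥ 207   (hiding power)
  252x2 + 152x3 ≥ 420   (blue component)
  x1, x2, x3, x4 ≥ 0.
The optimal basis is {phthalo blue, iron-oxide red}; talc, phthalo green drop out. There the hiding power and blue component constraints are tight.
That vertex is x2 = 1.667, x4 = 0.46.
Total cost: 13.99·1.667 + 1.66·0.46 = 24.0849.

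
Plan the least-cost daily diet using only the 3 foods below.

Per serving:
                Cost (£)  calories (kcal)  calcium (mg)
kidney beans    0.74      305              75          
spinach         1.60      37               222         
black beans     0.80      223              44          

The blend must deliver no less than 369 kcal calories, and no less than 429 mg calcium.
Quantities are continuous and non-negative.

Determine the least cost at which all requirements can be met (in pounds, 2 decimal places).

£3.29

Set it up as a linear program. Let x1 = servings of kidney beans, x2 = servings of spinach, x3 = servings of black beans.
min 0.74x1 + 1.6x2 + 0.8x3 subject to:
  305x1 + 37x2 + 223x3 ≥ 369   (calories)
  75x1 + 222x2 + 44x3 ≥ 429   (calcium)
  x1, x2, x3 ≥ 0.
The optimal basis is {kidney beans, spinach}; black beans drops out. There the calories and calcium constraints are tight.
Optimal quantities: kidney beans = 1.017 servings, spinach = 1.589 servings.
Total cost: 0.74·1.017 + 1.6·1.589 = 3.29498.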